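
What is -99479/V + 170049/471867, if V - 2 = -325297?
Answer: 3098695356/4651393205 ≈ 0.66619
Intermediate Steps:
V = -325295 (V = 2 - 325297 = -325295)
-99479/V + 170049/471867 = -99479/(-325295) + 170049/471867 = -99479*(-1/325295) + 170049*(1/471867) = 99479/325295 + 5153/14299 = 3098695356/4651393205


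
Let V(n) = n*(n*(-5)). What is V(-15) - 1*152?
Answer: -1277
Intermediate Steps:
V(n) = -5*n**2 (V(n) = n*(-5*n) = -5*n**2)
V(-15) - 1*152 = -5*(-15)**2 - 1*152 = -5*225 - 152 = -1125 - 152 = -1277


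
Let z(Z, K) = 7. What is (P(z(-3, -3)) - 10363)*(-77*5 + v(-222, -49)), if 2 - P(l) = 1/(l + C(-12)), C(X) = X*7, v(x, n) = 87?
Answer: 237743208/77 ≈ 3.0876e+6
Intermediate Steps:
C(X) = 7*X
P(l) = 2 - 1/(-84 + l) (P(l) = 2 - 1/(l + 7*(-12)) = 2 - 1/(l - 84) = 2 - 1/(-84 + l))
(P(z(-3, -3)) - 10363)*(-77*5 + v(-222, -49)) = ((-169 + 2*7)/(-84 + 7) - 10363)*(-77*5 + 87) = ((-169 + 14)/(-77) - 10363)*(-385 + 87) = (-1/77*(-155) - 10363)*(-298) = (155/77 - 10363)*(-298) = -797796/77*(-298) = 237743208/77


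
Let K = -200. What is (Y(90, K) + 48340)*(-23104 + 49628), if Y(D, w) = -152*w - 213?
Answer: 2082850148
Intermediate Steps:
Y(D, w) = -213 - 152*w
(Y(90, K) + 48340)*(-23104 + 49628) = ((-213 - 152*(-200)) + 48340)*(-23104 + 49628) = ((-213 + 30400) + 48340)*26524 = (30187 + 48340)*26524 = 78527*26524 = 2082850148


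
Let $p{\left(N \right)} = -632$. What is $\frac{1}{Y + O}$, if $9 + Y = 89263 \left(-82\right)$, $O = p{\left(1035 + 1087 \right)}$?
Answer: $- \frac{1}{7320207} \approx -1.3661 \cdot 10^{-7}$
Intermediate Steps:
$O = -632$
$Y = -7319575$ ($Y = -9 + 89263 \left(-82\right) = -9 - 7319566 = -7319575$)
$\frac{1}{Y + O} = \frac{1}{-7319575 - 632} = \frac{1}{-7320207} = - \frac{1}{7320207}$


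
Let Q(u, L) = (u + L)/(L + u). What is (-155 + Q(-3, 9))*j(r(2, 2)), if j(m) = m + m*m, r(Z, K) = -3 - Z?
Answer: -3080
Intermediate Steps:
Q(u, L) = 1 (Q(u, L) = (L + u)/(L + u) = 1)
j(m) = m + m²
(-155 + Q(-3, 9))*j(r(2, 2)) = (-155 + 1)*((-3 - 1*2)*(1 + (-3 - 1*2))) = -154*(-3 - 2)*(1 + (-3 - 2)) = -(-770)*(1 - 5) = -(-770)*(-4) = -154*20 = -3080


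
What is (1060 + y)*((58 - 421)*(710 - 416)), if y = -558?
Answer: -53574444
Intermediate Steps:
(1060 + y)*((58 - 421)*(710 - 416)) = (1060 - 558)*((58 - 421)*(710 - 416)) = 502*(-363*294) = 502*(-106722) = -53574444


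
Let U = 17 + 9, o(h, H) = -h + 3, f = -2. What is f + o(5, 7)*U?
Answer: -54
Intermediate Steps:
o(h, H) = 3 - h
U = 26
f + o(5, 7)*U = -2 + (3 - 1*5)*26 = -2 + (3 - 5)*26 = -2 - 2*26 = -2 - 52 = -54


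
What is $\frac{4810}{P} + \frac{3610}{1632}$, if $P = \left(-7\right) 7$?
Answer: $- \frac{3836515}{39984} \approx -95.951$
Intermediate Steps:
$P = -49$
$\frac{4810}{P} + \frac{3610}{1632} = \frac{4810}{-49} + \frac{3610}{1632} = 4810 \left(- \frac{1}{49}\right) + 3610 \cdot \frac{1}{1632} = - \frac{4810}{49} + \frac{1805}{816} = - \frac{3836515}{39984}$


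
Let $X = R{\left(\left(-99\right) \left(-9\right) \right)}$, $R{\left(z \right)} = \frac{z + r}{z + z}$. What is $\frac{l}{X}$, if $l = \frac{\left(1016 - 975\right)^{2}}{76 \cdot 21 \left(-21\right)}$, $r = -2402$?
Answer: $\frac{166419}{2813482} \approx 0.059151$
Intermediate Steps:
$R{\left(z \right)} = \frac{-2402 + z}{2 z}$ ($R{\left(z \right)} = \frac{z - 2402}{z + z} = \frac{-2402 + z}{2 z}$)
$l = - \frac{1681}{33516}$ ($l = \frac{41^{2}}{1596 \left(-21\right)} = \frac{1681}{-33516} = 1681 \left(- \frac{1}{33516}\right) = - \frac{1681}{33516} \approx -0.050155$)
$X = - \frac{1511}{1782}$ ($X = \frac{-2402 - -891}{2 \left(\left(-99\right) \left(-9\right)\right)} = \frac{-2402 + 891}{2 \cdot 891} = \frac{1}{2} \cdot \frac{1}{891} \left(-1511\right) = - \frac{1511}{1782} \approx -0.84792$)
$\frac{l}{X} = - \frac{1681}{33516 \left(- \frac{1511}{1782}\right)} = \left(- \frac{1681}{33516}\right) \left(- \frac{1782}{1511}\right) = \frac{166419}{2813482}$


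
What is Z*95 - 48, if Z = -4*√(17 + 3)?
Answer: -48 - 760*√5 ≈ -1747.4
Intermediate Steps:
Z = -8*√5 ≈ -17.889
Z*95 - 48 = -8*√5*95 - 48 = -760*√5 - 48 = -48 - 760*√5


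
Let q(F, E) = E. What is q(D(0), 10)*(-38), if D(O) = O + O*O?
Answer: -380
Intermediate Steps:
D(O) = O + O²
q(D(0), 10)*(-38) = 10*(-38) = -380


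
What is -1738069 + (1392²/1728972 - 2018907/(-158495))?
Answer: -13230144154204816/7612039365 ≈ -1.7381e+6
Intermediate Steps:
-1738069 + (1392²/1728972 - 2018907/(-158495)) = -1738069 + (1937664*(1/1728972) - 2018907*(-1/158495)) = -1738069 + (53824/48027 + 2018907/158495) = -1738069 + 105492881369/7612039365 = -13230144154204816/7612039365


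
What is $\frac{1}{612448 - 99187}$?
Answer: $\frac{1}{513261} \approx 1.9483 \cdot 10^{-6}$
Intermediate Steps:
$\frac{1}{612448 - 99187} = \frac{1}{513261}$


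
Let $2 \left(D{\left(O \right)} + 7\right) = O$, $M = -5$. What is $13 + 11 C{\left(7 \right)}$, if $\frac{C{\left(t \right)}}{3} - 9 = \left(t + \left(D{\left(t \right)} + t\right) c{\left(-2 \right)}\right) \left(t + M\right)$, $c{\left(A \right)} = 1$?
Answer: $1003$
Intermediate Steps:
$D{\left(O \right)} = -7 + \frac{O}{2}$
$C{\left(t \right)} = 27 + 3 \left(-7 + \frac{5 t}{2}\right) \left(-5 + t\right)$ ($C{\left(t \right)} = 27 + 3 \left(t + \left(\left(-7 + \frac{t}{2}\right) + t\right) 1\right) \left(t - 5\right) = 27 + 3 \left(t + \left(-7 + \frac{3 t}{2}\right) 1\right) \left(-5 + t\right) = 27 + 3 \left(t + \left(-7 + \frac{3 t}{2}\right)\right) \left(-5 + t\right) = 27 + 3 \left(-7 + \frac{5 t}{2}\right) \left(-5 + t\right)$)
$13 + 11 C{\left(7 \right)} = 13 + 11 \left(132 - \frac{819}{2} + \frac{15 \cdot 7^{2}}{2}\right) = 13 + 11 \left(132 - \frac{819}{2} + \frac{15}{2} \cdot 49\right) = 13 + 11 \left(132 - \frac{819}{2} + \frac{735}{2}\right) = 13 + 11 \cdot 90 = 13 + 990 = 1003$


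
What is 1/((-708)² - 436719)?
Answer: 1/64545 ≈ 1.5493e-5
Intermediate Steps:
1/((-708)² - 436719) = 1/(501264 - 436719) = 1/64545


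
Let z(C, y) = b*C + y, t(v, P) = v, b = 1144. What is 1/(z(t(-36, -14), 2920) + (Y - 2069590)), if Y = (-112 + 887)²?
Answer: -1/1507229 ≈ -6.6347e-7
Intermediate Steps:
z(C, y) = y + 1144*C (z(C, y) = 1144*C + y = y + 1144*C)
Y = 600625 (Y = 775² = 600625)
1/(z(t(-36, -14), 2920) + (Y - 2069590)) = 1/((2920 + 1144*(-36)) + (600625 - 2069590)) = 1/((2920 - 41184) - 1468965) = 1/(-38264 - 1468965) = 1/(-1507229) = -1/1507229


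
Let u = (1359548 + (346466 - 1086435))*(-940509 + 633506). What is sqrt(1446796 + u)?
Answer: 7*I*sqrt(3881860509) ≈ 4.3613e+5*I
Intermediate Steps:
u = -190212611737 (u = (1359548 - 739969)*(-307003) = 619579*(-307003) = -190212611737)
sqrt(1446796 + u) = sqrt(1446796 - 190212611737) = sqrt(-190211164941) = 7*I*sqrt(3881860509)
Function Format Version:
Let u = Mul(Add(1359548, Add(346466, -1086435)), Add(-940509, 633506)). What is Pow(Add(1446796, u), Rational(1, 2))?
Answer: Mul(7, I, Pow(3881860509, Rational(1, 2))) ≈ Mul(4.3613e+5, I)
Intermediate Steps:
u = -190212611737 (u = Mul(Add(1359548, -739969), -307003) = Mul(619579, -307003) = -190212611737)
Pow(Add(1446796, u), Rational(1, 2)) = Pow(Add(1446796, -190212611737), Rational(1, 2)) = Pow(-190211164941, Rational(1, 2)) = Mul(7, I, Pow(3881860509, Rational(1, 2)))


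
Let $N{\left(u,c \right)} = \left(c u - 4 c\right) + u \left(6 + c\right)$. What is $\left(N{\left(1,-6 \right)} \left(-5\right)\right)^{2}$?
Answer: $8100$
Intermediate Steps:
$N{\left(u,c \right)} = - 4 c + c u + u \left(6 + c\right)$ ($N{\left(u,c \right)} = \left(- 4 c + c u\right) + u \left(6 + c\right) = - 4 c + c u + u \left(6 + c\right)$)
$\left(N{\left(1,-6 \right)} \left(-5\right)\right)^{2} = \left(\left(\left(-4\right) \left(-6\right) + 6 \cdot 1 + 2 \left(-6\right) 1\right) \left(-5\right)\right)^{2} = \left(\left(24 + 6 - 12\right) \left(-5\right)\right)^{2} = \left(18 \left(-5\right)\right)^{2} = \left(-90\right)^{2} = 8100$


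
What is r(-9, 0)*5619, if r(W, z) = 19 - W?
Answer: 157332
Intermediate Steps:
r(-9, 0)*5619 = (19 - 1*(-9))*5619 = (19 + 9)*5619 = 28*5619 = 157332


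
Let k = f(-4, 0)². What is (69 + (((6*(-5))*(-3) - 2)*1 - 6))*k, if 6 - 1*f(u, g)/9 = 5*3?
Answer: 990711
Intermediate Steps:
f(u, g) = -81 (f(u, g) = 54 - 45*3 = 54 - 9*15 = 54 - 135 = -81)
k = 6561 (k = (-81)² = 6561)
(69 + (((6*(-5))*(-3) - 2)*1 - 6))*k = (69 + (((6*(-5))*(-3) - 2)*1 - 6))*6561 = (69 + ((-30*(-3) - 2)*1 - 6))*6561 = (69 + ((90 - 2)*1 - 6))*6561 = (69 + (88*1 - 6))*6561 = (69 + (88 - 6))*6561 = (69 + 82)*6561 = 151*6561 = 990711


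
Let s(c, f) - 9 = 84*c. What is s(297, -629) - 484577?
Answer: -459620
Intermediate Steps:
s(c, f) = 9 + 84*c
s(297, -629) - 484577 = (9 + 84*297) - 484577 = (9 + 24948) - 484577 = 24957 - 484577 = -459620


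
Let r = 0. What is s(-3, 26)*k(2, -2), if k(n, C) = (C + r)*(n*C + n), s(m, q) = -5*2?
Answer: -40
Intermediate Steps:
s(m, q) = -10
k(n, C) = C*(n + C*n) (k(n, C) = (C + 0)*(n*C + n) = C*(C*n + n) = C*(n + C*n))
s(-3, 26)*k(2, -2) = -(-20)*2*(1 - 2) = -(-20)*2*(-1) = -10*4 = -40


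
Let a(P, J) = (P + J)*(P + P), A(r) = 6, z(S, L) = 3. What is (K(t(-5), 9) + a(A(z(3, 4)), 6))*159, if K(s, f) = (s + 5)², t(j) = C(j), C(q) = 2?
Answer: 30687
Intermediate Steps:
t(j) = 2
K(s, f) = (5 + s)²
a(P, J) = 2*P*(J + P) (a(P, J) = (J + P)*(2*P) = 2*P*(J + P))
(K(t(-5), 9) + a(A(z(3, 4)), 6))*159 = ((5 + 2)² + 2*6*(6 + 6))*159 = (7² + 2*6*12)*159 = (49 + 144)*159 = 193*159 = 30687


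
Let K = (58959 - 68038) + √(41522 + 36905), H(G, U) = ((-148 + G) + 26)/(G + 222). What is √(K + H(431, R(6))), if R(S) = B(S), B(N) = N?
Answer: √(-3871165534 + 426409*√78427)/653 ≈ 93.8*I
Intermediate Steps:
R(S) = S
H(G, U) = (-122 + G)/(222 + G)
K = -9079 + √78427 ≈ -8799.0
√(K + H(431, R(6))) = √((-9079 + √78427) + (-122 + 431)/(222 + 431)) = √((-9079 + √78427) + 309/653) = √(-5928278/653 + √78427)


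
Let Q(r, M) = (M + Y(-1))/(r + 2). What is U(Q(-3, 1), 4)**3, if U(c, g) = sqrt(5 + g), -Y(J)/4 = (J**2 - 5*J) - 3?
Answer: 27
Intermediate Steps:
Y(J) = 12 - 4*J**2 + 20*J (Y(J) = -4*((J**2 - 5*J) - 3) = -4*(-3 + J**2 - 5*J) = 12 - 4*J**2 + 20*J)
Q(r, M) = (-12 + M)/(2 + r) (Q(r, M) = (M + (12 - 4*(-1)**2 + 20*(-1)))/(r + 2) = (M + (12 - 4*1 - 20))/(2 + r) = (M + (12 - 4 - 20))/(2 + r) = (M - 12)/(2 + r) = (-12 + M)/(2 + r))
U(Q(-3, 1), 4)**3 = (sqrt(5 + 4))**3 = (sqrt(9))**3 = 3**3 = 27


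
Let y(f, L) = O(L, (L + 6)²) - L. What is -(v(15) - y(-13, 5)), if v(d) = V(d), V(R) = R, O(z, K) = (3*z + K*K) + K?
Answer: 14757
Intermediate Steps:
O(z, K) = K + K² + 3*z (O(z, K) = (3*z + K²) + K = (K² + 3*z) + K = K + K² + 3*z)
y(f, L) = (6 + L)² + (6 + L)⁴ + 2*L (y(f, L) = ((L + 6)² + ((L + 6)²)² + 3*L) - L = ((6 + L)² + ((6 + L)²)² + 3*L) - L = ((6 + L)² + (6 + L)⁴ + 3*L) - L = (6 + L)² + (6 + L)⁴ + 2*L)
v(d) = d
-(v(15) - y(-13, 5)) = -(15 - ((6 + 5)² + (6 + 5)⁴ + 2*5)) = -(15 - (11² + 11⁴ + 10)) = -(15 - (121 + 14641 + 10)) = -(15 - 1*14772) = -(15 - 14772) = -1*(-14757) = 14757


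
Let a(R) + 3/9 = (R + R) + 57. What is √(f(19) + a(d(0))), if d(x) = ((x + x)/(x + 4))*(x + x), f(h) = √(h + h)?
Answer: √(510 + 9*√38)/3 ≈ 7.9266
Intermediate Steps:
f(h) = √2*√h (f(h) = √(2*h) = √2*√h)
d(x) = 4*x²/(4 + x) (d(x) = ((2*x)/(4 + x))*(2*x) = (2*x/(4 + x))*(2*x) = 4*x²/(4 + x))
a(R) = 170/3 + 2*R (a(R) = -⅓ + ((R + R) + 57) = -⅓ + (2*R + 57) = -⅓ + (57 + 2*R) = 170/3 + 2*R)
√(f(19) + a(d(0))) = √(√2*√19 + (170/3 + 2*(4*0²/(4 + 0)))) = √(√38 + (170/3 + 2*(4*0/4))) = √(√38 + (170/3 + 2*(4*0*(¼)))) = √(√38 + (170/3 + 2*0)) = √(√38 + (170/3 + 0)) = √(√38 + 170/3) = √(170/3 + √38)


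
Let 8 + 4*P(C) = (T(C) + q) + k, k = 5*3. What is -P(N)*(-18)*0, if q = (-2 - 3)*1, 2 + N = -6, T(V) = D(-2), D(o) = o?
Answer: 0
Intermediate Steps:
T(V) = -2
k = 15
N = -8 (N = -2 - 6 = -8)
q = -5 (q = -5*1 = -5)
P(C) = 0 (P(C) = -2 + ((-2 - 5) + 15)/4 = -2 + (-7 + 15)/4 = -2 + (¼)*8 = -2 + 2 = 0)
-P(N)*(-18)*0 = -0*(-18)*0 = -0*0 = -1*0 = 0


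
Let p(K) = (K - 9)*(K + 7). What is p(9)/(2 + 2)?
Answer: 0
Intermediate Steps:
p(K) = (-9 + K)*(7 + K)
p(9)/(2 + 2) = (-63 + 9**2 - 2*9)/(2 + 2) = (-63 + 81 - 18)/4 = (1/4)*0 = 0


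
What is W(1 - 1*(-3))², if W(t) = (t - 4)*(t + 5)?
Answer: 0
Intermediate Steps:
W(t) = (-4 + t)*(5 + t)
W(1 - 1*(-3))² = (-20 + (1 - 1*(-3)) + (1 - 1*(-3))²)² = (-20 + (1 + 3) + (1 + 3)²)² = (-20 + 4 + 4²)² = (-20 + 4 + 16)² = 0² = 0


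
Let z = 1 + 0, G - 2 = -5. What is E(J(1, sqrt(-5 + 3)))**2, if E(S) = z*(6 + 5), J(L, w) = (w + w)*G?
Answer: 121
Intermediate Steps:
G = -3 (G = 2 - 5 = -3)
z = 1
J(L, w) = -6*w (J(L, w) = (w + w)*(-3) = (2*w)*(-3) = -6*w)
E(S) = 11 (E(S) = 1*(6 + 5) = 1*11 = 11)
E(J(1, sqrt(-5 + 3)))**2 = 11**2 = 121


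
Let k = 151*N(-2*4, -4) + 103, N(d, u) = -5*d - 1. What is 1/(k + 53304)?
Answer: 1/59296 ≈ 1.6865e-5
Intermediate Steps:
N(d, u) = -1 - 5*d
k = 5992 (k = 151*(-1 - (-10)*4) + 103 = 151*(-1 - 5*(-8)) + 103 = 151*(-1 + 40) + 103 = 151*39 + 103 = 5889 + 103 = 5992)
1/(k + 53304) = 1/(5992 + 53304) = 1/59296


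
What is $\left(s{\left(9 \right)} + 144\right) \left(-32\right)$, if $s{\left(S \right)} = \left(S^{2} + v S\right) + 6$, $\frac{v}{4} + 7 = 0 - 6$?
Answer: $7584$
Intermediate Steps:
$v = -52$ ($v = -28 + 4 \left(0 - 6\right) = -28 + 4 \left(-6\right) = -28 - 24 = -52$)
$s{\left(S \right)} = 6 + S^{2} - 52 S$ ($s{\left(S \right)} = \left(S^{2} - 52 S\right) + 6 = 6 + S^{2} - 52 S$)
$\left(s{\left(9 \right)} + 144\right) \left(-32\right) = \left(\left(6 + 9^{2} - 468\right) + 144\right) \left(-32\right) = \left(\left(6 + 81 - 468\right) + 144\right) \left(-32\right) = \left(-381 + 144\right) \left(-32\right) = \left(-237\right) \left(-32\right) = 7584$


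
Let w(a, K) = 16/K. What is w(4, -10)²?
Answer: 64/25 ≈ 2.5600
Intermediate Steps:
w(4, -10)² = (16/(-10))² = (16*(-⅒))² = (-8/5)² = 64/25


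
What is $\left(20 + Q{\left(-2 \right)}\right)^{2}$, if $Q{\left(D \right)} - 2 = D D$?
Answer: $676$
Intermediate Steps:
$Q{\left(D \right)} = 2 + D^{2}$ ($Q{\left(D \right)} = 2 + D D = 2 + D^{2}$)
$\left(20 + Q{\left(-2 \right)}\right)^{2} = \left(20 + \left(2 + \left(-2\right)^{2}\right)\right)^{2} = \left(20 + \left(2 + 4\right)\right)^{2} = \left(20 + 6\right)^{2} = 26^{2} = 676$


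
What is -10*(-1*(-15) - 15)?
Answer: 0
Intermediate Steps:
-10*(-1*(-15) - 15) = -10*(15 - 15) = -10*0 = 0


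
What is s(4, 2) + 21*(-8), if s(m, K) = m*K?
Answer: -160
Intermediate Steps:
s(m, K) = K*m
s(4, 2) + 21*(-8) = 2*4 + 21*(-8) = 8 - 168 = -160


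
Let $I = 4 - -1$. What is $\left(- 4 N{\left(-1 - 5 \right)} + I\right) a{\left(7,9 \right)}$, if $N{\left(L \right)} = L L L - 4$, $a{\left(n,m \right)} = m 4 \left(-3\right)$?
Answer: $-95580$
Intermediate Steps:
$a{\left(n,m \right)} = - 12 m$ ($a{\left(n,m \right)} = 4 m \left(-3\right) = - 12 m$)
$N{\left(L \right)} = -4 + L^{3}$ ($N{\left(L \right)} = L^{2} L - 4 = L^{3} - 4 = -4 + L^{3}$)
$I = 5$ ($I = 4 + 1 = 5$)
$\left(- 4 N{\left(-1 - 5 \right)} + I\right) a{\left(7,9 \right)} = \left(- 4 \left(-4 + \left(-1 - 5\right)^{3}\right) + 5\right) \left(\left(-12\right) 9\right) = \left(- 4 \left(-4 + \left(-6\right)^{3}\right) + 5\right) \left(-108\right) = \left(- 4 \left(-4 - 216\right) + 5\right) \left(-108\right) = \left(\left(-4\right) \left(-220\right) + 5\right) \left(-108\right) = \left(880 + 5\right) \left(-108\right) = 885 \left(-108\right) = -95580$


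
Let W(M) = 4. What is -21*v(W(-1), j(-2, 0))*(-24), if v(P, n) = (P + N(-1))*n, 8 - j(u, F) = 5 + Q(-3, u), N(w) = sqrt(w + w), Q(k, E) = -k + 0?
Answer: 0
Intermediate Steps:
Q(k, E) = -k
N(w) = sqrt(2)*sqrt(w) (N(w) = sqrt(2*w) = sqrt(2)*sqrt(w))
j(u, F) = 0 (j(u, F) = 8 - (5 - 1*(-3)) = 8 - (5 + 3) = 8 - 1*8 = 8 - 8 = 0)
v(P, n) = n*(P + I*sqrt(2)) (v(P, n) = (P + sqrt(2)*sqrt(-1))*n = (P + sqrt(2)*I)*n = (P + I*sqrt(2))*n = n*(P + I*sqrt(2)))
-21*v(W(-1), j(-2, 0))*(-24) = -0*(4 + I*sqrt(2))*(-24) = -21*0*(-24) = 0*(-24) = 0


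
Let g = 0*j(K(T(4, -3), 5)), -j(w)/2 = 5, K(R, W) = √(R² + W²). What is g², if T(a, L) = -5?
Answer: 0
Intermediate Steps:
j(w) = -10 (j(w) = -2*5 = -10)
g = 0 (g = 0*(-10) = 0)
g² = 0² = 0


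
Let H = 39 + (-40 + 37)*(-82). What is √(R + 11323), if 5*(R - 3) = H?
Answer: √11383 ≈ 106.69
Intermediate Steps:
H = 285 (H = 39 - 3*(-82) = 39 + 246 = 285)
R = 60 (R = 3 + (⅕)*285 = 3 + 57 = 60)
√(R + 11323) = √(60 + 11323) = √11383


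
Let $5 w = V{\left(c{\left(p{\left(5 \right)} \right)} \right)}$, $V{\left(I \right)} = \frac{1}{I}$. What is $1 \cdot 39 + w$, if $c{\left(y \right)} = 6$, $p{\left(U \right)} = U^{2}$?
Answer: $\frac{1171}{30} \approx 39.033$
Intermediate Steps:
$w = \frac{1}{30}$ ($w = \frac{1}{5 \cdot 6} = \frac{1}{5} \cdot \frac{1}{6} = \frac{1}{30} \approx 0.033333$)
$1 \cdot 39 + w = 1 \cdot 39 + \frac{1}{30} = 39 + \frac{1}{30} = \frac{1171}{30}$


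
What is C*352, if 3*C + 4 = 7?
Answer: 352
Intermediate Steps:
C = 1 (C = -4/3 + (1/3)*7 = -4/3 + 7/3 = 1)
C*352 = 1*352 = 352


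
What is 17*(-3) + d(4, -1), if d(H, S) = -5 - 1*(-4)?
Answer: -52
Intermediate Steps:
d(H, S) = -1 (d(H, S) = -5 + 4 = -1)
17*(-3) + d(4, -1) = 17*(-3) - 1 = -51 - 1 = -52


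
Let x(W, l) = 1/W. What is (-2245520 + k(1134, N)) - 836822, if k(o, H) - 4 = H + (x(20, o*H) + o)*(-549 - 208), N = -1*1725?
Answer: -78850777/20 ≈ -3.9425e+6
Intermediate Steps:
N = -1725
k(o, H) = -677/20 + H - 757*o (k(o, H) = 4 + (H + (1/20 + o)*(-549 - 208)) = 4 + (H + (1/20 + o)*(-757)) = 4 + (H + (-757/20 - 757*o)) = 4 + (-757/20 + H - 757*o) = -677/20 + H - 757*o)
(-2245520 + k(1134, N)) - 836822 = (-2245520 + (-677/20 - 1725 - 757*1134)) - 836822 = (-2245520 + (-677/20 - 1725 - 858438)) - 836822 = (-2245520 - 17203937/20) - 836822 = -62114337/20 - 836822 = -78850777/20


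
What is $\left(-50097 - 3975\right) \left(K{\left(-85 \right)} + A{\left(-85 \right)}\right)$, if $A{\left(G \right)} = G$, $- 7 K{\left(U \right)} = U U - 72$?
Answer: $\frac{418949856}{7} \approx 5.985 \cdot 10^{7}$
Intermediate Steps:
$K{\left(U \right)} = \frac{72}{7} - \frac{U^{2}}{7}$ ($K{\left(U \right)} = - \frac{U U - 72}{7} = - \frac{U^{2} - 72}{7} = - \frac{-72 + U^{2}}{7} = \frac{72}{7} - \frac{U^{2}}{7}$)
$\left(-50097 - 3975\right) \left(K{\left(-85 \right)} + A{\left(-85 \right)}\right) = \left(-50097 - 3975\right) \left(\left(\frac{72}{7} - \frac{\left(-85\right)^{2}}{7}\right) - 85\right) = - 54072 \left(\left(\frac{72}{7} - \frac{7225}{7}\right) - 85\right) = - 54072 \left(- \frac{7153}{7} - 85\right) = \left(-54072\right) \left(- \frac{7748}{7}\right) = \frac{418949856}{7}$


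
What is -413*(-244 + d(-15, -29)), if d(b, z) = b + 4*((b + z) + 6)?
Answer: 169743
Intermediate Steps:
d(b, z) = 24 + 4*z + 5*b (d(b, z) = b + 4*(6 + b + z) = b + (24 + 4*b + 4*z) = 24 + 4*z + 5*b)
-413*(-244 + d(-15, -29)) = -413*(-244 + (24 + 4*(-29) + 5*(-15))) = -413*(-244 + (24 - 116 - 75)) = -413*(-244 - 167) = -413*(-411) = 169743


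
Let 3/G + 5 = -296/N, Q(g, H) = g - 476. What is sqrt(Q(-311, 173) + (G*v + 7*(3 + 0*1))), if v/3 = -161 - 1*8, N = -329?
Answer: 5*I*sqrt(28756633)/1349 ≈ 19.876*I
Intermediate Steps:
Q(g, H) = -476 + g
v = -507 (v = 3*(-161 - 1*8) = 3*(-161 - 8) = 3*(-169) = -507)
G = -987/1349 (G = 3/(-5 - 296/(-329)) = 3/(-5 - 296*(-1/329)) = 3/(-5 + 296/329) = 3/(-1349/329) = 3*(-329/1349) = -987/1349 ≈ -0.73165)
sqrt(Q(-311, 173) + (G*v + 7*(3 + 0*1))) = sqrt((-476 - 311) + (-987/1349*(-507) + 7*(3 + 0*1))) = sqrt(-787 + (500409/1349 + 7*(3 + 0))) = sqrt(-787 + (500409/1349 + 7*3)) = sqrt(-787 + (500409/1349 + 21)) = sqrt(-787 + 528738/1349) = sqrt(-532925/1349) = 5*I*sqrt(28756633)/1349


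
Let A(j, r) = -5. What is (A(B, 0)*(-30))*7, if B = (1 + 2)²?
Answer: 1050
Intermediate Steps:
B = 9 (B = 3² = 9)
(A(B, 0)*(-30))*7 = -5*(-30)*7 = 150*7 = 1050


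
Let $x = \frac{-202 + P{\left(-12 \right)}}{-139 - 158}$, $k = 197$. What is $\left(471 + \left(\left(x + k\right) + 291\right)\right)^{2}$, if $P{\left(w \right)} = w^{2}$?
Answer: $\frac{81157184161}{88209} \approx 9.2006 \cdot 10^{5}$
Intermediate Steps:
$x = \frac{58}{297}$ ($x = \frac{-202 + \left(-12\right)^{2}}{-139 - 158} = \frac{-202 + 144}{-297} = \left(-58\right) \left(- \frac{1}{297}\right) = \frac{58}{297} \approx 0.19529$)
$\left(471 + \left(\left(x + k\right) + 291\right)\right)^{2} = \left(471 + \left(\left(\frac{58}{297} + 197\right) + 291\right)\right)^{2} = \left(471 + \left(\frac{58567}{297} + 291\right)\right)^{2} = \left(471 + \frac{144994}{297}\right)^{2} = \left(\frac{284881}{297}\right)^{2} = \frac{81157184161}{88209}$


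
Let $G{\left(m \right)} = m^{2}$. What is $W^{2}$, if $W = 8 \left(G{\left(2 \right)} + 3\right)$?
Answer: $3136$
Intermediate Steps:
$W = 56$ ($W = 8 \left(2^{2} + 3\right) = 8 \left(4 + 3\right) = 8 \cdot 7 = 56$)
$W^{2} = 56^{2} = 3136$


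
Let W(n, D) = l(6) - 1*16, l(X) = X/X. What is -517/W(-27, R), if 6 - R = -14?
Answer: 517/15 ≈ 34.467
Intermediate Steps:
l(X) = 1
R = 20 (R = 6 - 1*(-14) = 6 + 14 = 20)
W(n, D) = -15 (W(n, D) = 1 - 1*16 = 1 - 16 = -15)
-517/W(-27, R) = -517/(-15) = -517*(-1/15) = 517/15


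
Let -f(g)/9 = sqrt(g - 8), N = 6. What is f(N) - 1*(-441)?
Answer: 441 - 9*I*sqrt(2) ≈ 441.0 - 12.728*I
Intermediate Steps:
f(g) = -9*sqrt(-8 + g) (f(g) = -9*sqrt(g - 8) = -9*sqrt(-8 + g))
f(N) - 1*(-441) = -9*sqrt(-8 + 6) - 1*(-441) = -9*I*sqrt(2) + 441 = 441 - 9*I*sqrt(2)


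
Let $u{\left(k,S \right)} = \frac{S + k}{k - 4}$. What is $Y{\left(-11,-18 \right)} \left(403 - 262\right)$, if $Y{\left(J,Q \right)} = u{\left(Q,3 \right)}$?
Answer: $\frac{2115}{22} \approx 96.136$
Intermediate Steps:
$u{\left(k,S \right)} = \frac{S + k}{-4 + k}$
$Y{\left(J,Q \right)} = \frac{3 + Q}{-4 + Q}$
$Y{\left(-11,-18 \right)} \left(403 - 262\right) = \frac{3 - 18}{-4 - 18} \left(403 - 262\right) = \frac{1}{-22} \left(-15\right) 141 = \left(- \frac{1}{22}\right) \left(-15\right) 141 = \frac{15}{22} \cdot 141 = \frac{2115}{22}$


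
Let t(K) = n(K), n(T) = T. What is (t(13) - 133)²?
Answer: 14400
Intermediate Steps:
t(K) = K
(t(13) - 133)² = (13 - 133)² = (-120)² = 14400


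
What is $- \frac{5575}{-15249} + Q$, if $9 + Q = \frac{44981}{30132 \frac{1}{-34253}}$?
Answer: $- \frac{252673366333}{4940676} \approx -51141.0$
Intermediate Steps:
$Q = - \frac{49709851}{972}$ ($Q = -9 + \frac{44981}{30132 \frac{1}{-34253}} = -9 + \frac{44981}{30132 \left(- \frac{1}{34253}\right)} = -9 + \frac{44981}{- \frac{30132}{34253}} = -9 + 44981 \left(- \frac{34253}{30132}\right) = -9 - \frac{49701103}{972} = - \frac{49709851}{972} \approx -51142.0$)
$- \frac{5575}{-15249} + Q = - \frac{5575}{-15249} - \frac{49709851}{972} = \left(-5575\right) \left(- \frac{1}{15249}\right) - \frac{49709851}{972} = \frac{5575}{15249} - \frac{49709851}{972} = - \frac{252673366333}{4940676}$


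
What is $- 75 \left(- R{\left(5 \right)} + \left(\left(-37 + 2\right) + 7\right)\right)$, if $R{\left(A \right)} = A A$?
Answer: $3975$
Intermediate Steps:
$R{\left(A \right)} = A^{2}$
$- 75 \left(- R{\left(5 \right)} + \left(\left(-37 + 2\right) + 7\right)\right) = - 75 \left(- 5^{2} + \left(\left(-37 + 2\right) + 7\right)\right) = - 75 \left(\left(-1\right) 25 + \left(-35 + 7\right)\right) = - 75 \left(-25 - 28\right) = \left(-75\right) \left(-53\right) = 3975$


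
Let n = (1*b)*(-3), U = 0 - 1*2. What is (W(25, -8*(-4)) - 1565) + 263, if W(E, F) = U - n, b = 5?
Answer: -1289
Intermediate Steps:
U = -2 (U = 0 - 2 = -2)
n = -15 (n = (1*5)*(-3) = 5*(-3) = -15)
W(E, F) = 13 (W(E, F) = -2 - 1*(-15) = -2 + 15 = 13)
(W(25, -8*(-4)) - 1565) + 263 = (13 - 1565) + 263 = -1552 + 263 = -1289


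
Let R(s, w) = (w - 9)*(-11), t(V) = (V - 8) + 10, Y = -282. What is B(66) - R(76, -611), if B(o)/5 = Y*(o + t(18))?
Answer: -128080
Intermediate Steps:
t(V) = 2 + V (t(V) = (-8 + V) + 10 = 2 + V)
B(o) = -28200 - 1410*o (B(o) = 5*(-282*(o + (2 + 18))) = 5*(-282*(o + 20)) = 5*(-282*(20 + o)) = 5*(-5640 - 282*o) = -28200 - 1410*o)
R(s, w) = 99 - 11*w (R(s, w) = (-9 + w)*(-11) = 99 - 11*w)
B(66) - R(76, -611) = (-28200 - 1410*66) - (99 - 11*(-611)) = (-28200 - 93060) - (99 + 6721) = -121260 - 1*6820 = -121260 - 6820 = -128080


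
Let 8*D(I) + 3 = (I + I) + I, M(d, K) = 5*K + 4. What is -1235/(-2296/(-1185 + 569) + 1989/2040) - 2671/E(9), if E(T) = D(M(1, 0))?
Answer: -49100992/18621 ≈ -2636.9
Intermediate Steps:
M(d, K) = 4 + 5*K
D(I) = -3/8 + 3*I/8 (D(I) = -3/8 + ((I + I) + I)/8 = -3/8 + (2*I + I)/8 = -3/8 + (3*I)/8 = -3/8 + 3*I/8)
E(T) = 9/8 (E(T) = -3/8 + 3*(4 + 5*0)/8 = -3/8 + 3*(4 + 0)/8 = -3/8 + (3/8)*4 = -3/8 + 3/2 = 9/8)
-1235/(-2296/(-1185 + 569) + 1989/2040) - 2671/E(9) = -1235/(-2296/(-1185 + 569) + 1989/2040) - 2671/9/8 = -1235/(-2296/(-616) + 1989*(1/2040)) - 2671*8/9 = -1235/(-2296*(-1/616) + 39/40) - 21368/9 = -1235/(41/11 + 39/40) - 21368/9 = -1235/2069/440 - 21368/9 = -1235*440/2069 - 21368/9 = -543400/2069 - 21368/9 = -49100992/18621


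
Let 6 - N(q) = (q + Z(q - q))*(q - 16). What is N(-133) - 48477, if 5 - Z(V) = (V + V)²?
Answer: -67543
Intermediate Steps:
Z(V) = 5 - 4*V² (Z(V) = 5 - (V + V)² = 5 - (2*V)² = 5 - 4*V²)
N(q) = 6 - (-16 + q)*(5 + q) (N(q) = 6 - (q + (5 - 4*(q - q)²))*(q - 16) = 6 - (q + (5 - 4*0²))*(-16 + q) = 6 - (q + (5 - 4*0))*(-16 + q) = 6 - (q + (5 + 0))*(-16 + q) = 6 - (q + 5)*(-16 + q) = 6 - (5 + q)*(-16 + q) = 6 - (-16 + q)*(5 + q))
N(-133) - 48477 = (86 - 1*(-133)² + 11*(-133)) - 48477 = (86 - 1*17689 - 1463) - 48477 = (86 - 17689 - 1463) - 48477 = -19066 - 48477 = -67543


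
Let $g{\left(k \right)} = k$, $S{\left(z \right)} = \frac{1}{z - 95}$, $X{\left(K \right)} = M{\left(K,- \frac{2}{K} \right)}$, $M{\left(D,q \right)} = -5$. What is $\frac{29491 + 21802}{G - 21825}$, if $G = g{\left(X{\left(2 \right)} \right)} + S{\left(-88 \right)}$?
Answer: $- \frac{9386619}{3994891} \approx -2.3497$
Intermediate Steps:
$X{\left(K \right)} = -5$
$S{\left(z \right)} = \frac{1}{-95 + z}$
$G = - \frac{916}{183}$ ($G = -5 + \frac{1}{-95 - 88} = -5 + \frac{1}{-183} = -5 - \frac{1}{183} = - \frac{916}{183} \approx -5.0055$)
$\frac{29491 + 21802}{G - 21825} = \frac{29491 + 21802}{- \frac{916}{183} - 21825} = \frac{51293}{- \frac{3994891}{183}} = 51293 \left(- \frac{183}{3994891}\right) = - \frac{9386619}{3994891}$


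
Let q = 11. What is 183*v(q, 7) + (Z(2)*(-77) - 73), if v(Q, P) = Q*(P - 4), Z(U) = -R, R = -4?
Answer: 5658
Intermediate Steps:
Z(U) = 4 (Z(U) = -1*(-4) = 4)
v(Q, P) = Q*(-4 + P)
183*v(q, 7) + (Z(2)*(-77) - 73) = 183*(11*(-4 + 7)) + (4*(-77) - 73) = 183*(11*3) + (-308 - 73) = 183*33 - 381 = 6039 - 381 = 5658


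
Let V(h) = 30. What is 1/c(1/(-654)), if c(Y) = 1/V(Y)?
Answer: 30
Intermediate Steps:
c(Y) = 1/30
1/c(1/(-654)) = 1/(1/30) = 30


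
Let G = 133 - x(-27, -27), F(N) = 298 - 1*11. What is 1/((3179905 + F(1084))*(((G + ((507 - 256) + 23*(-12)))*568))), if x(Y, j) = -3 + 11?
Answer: 1/180634905600 ≈ 5.5360e-12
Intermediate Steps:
F(N) = 287 (F(N) = 298 - 11 = 287)
x(Y, j) = 8
G = 125 (G = 133 - 1*8 = 133 - 8 = 125)
1/((3179905 + F(1084))*(((G + ((507 - 256) + 23*(-12)))*568))) = 1/((3179905 + 287)*(((125 + ((507 - 256) + 23*(-12)))*568))) = 1/(3180192*(((125 + (251 - 276))*568))) = 1/(3180192*(((125 - 25)*568))) = 1/(3180192*((100*568))) = (1/3180192)/56800 = (1/3180192)*(1/56800) = 1/180634905600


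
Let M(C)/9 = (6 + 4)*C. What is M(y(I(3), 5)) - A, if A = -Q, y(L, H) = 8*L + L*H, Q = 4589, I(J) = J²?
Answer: 15119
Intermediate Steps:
y(L, H) = 8*L + H*L
A = -4589 (A = -1*4589 = -4589)
M(C) = 90*C (M(C) = 9*((6 + 4)*C) = 9*(10*C) = 90*C)
M(y(I(3), 5)) - A = 90*(3²*(8 + 5)) - 1*(-4589) = 90*(9*13) + 4589 = 90*117 + 4589 = 10530 + 4589 = 15119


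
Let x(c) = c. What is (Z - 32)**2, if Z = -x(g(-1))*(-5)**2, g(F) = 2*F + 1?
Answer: 49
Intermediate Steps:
g(F) = 1 + 2*F
Z = 25 (Z = -(1 + 2*(-1))*(-5)**2 = -(1 - 2)*25 = -1*(-1)*25 = 1*25 = 25)
(Z - 32)**2 = (25 - 32)**2 = (-7)**2 = 49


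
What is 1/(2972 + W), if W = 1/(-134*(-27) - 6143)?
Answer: 2525/7504299 ≈ 0.00033647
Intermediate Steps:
W = -1/2525 (W = 1/(3618 - 6143) = 1/(-2525) = -1/2525 ≈ -0.00039604)
1/(2972 + W) = 1/(2972 - 1/2525) = 1/(7504299/2525) = 2525/7504299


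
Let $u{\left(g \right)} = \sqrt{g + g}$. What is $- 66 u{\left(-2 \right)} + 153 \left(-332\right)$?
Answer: $-50796 - 132 i \approx -50796.0 - 132.0 i$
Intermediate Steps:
$u{\left(g \right)} = \sqrt{2} \sqrt{g}$ ($u{\left(g \right)} = \sqrt{2 g} = \sqrt{2} \sqrt{g}$)
$- 66 u{\left(-2 \right)} + 153 \left(-332\right) = - 66 \sqrt{2} \sqrt{-2} + 153 \left(-332\right) = - 66 \sqrt{2} i \sqrt{2} - 50796 = - 66 \cdot 2 i - 50796 = - 132 i - 50796 = -50796 - 132 i$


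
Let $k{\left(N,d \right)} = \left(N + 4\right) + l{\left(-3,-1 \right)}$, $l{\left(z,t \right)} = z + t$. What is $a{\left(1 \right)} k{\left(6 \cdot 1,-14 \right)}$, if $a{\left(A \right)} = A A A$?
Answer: $6$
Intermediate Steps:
$l{\left(z,t \right)} = t + z$
$k{\left(N,d \right)} = N$ ($k{\left(N,d \right)} = \left(N + 4\right) - 4 = \left(4 + N\right) - 4 = N$)
$a{\left(A \right)} = A^{3}$ ($a{\left(A \right)} = A^{2} A = A^{3}$)
$a{\left(1 \right)} k{\left(6 \cdot 1,-14 \right)} = 1^{3} \cdot 6 \cdot 1 = 1 \cdot 6 = 6$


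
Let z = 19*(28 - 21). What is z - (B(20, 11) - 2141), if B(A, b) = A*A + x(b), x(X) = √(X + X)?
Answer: 1874 - √22 ≈ 1869.3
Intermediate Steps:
x(X) = √2*√X (x(X) = √(2*X) = √2*√X)
B(A, b) = A² + √2*√b (B(A, b) = A*A + √2*√b = A² + √2*√b)
z = 133 (z = 19*7 = 133)
z - (B(20, 11) - 2141) = 133 - ((20² + √2*√11) - 2141) = 133 - ((400 + √22) - 2141) = 133 - (-1741 + √22) = 133 + (1741 - √22) = 1874 - √22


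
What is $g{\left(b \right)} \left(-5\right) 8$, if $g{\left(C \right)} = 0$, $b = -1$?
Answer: $0$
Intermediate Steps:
$g{\left(b \right)} \left(-5\right) 8 = 0 \left(-5\right) 8 = 0 \cdot 8 = 0$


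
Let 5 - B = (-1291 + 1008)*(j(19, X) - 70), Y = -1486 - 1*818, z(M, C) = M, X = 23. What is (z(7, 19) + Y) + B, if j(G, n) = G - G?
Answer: -22102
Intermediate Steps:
j(G, n) = 0
Y = -2304 (Y = -1486 - 818 = -2304)
B = -19805 (B = 5 - (-1291 + 1008)*(0 - 70) = 5 - (-283)*(-70) = 5 - 1*19810 = 5 - 19810 = -19805)
(z(7, 19) + Y) + B = (7 - 2304) - 19805 = -2297 - 19805 = -22102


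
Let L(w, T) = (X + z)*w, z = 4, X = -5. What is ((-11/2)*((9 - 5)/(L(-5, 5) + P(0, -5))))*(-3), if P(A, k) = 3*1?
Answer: 33/4 ≈ 8.2500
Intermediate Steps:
P(A, k) = 3
L(w, T) = -w (L(w, T) = (-5 + 4)*w = -w)
((-11/2)*((9 - 5)/(L(-5, 5) + P(0, -5))))*(-3) = ((-11/2)*((9 - 5)/(-1*(-5) + 3)))*(-3) = ((-11*½)*(4/(5 + 3)))*(-3) = -22/8*(-3) = -11/2*½*(-3) = -11/4*(-3) = 33/4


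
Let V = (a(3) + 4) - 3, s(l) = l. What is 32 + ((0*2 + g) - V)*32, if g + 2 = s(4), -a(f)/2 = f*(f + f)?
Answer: 1216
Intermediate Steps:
a(f) = -4*f**2 (a(f) = -2*f*(f + f) = -2*f*2*f = -4*f**2)
g = 2 (g = -2 + 4 = 2)
V = -35 (V = (-4*3**2 + 4) - 3 = (-4*9 + 4) - 3 = (-36 + 4) - 3 = -32 - 3 = -35)
32 + ((0*2 + g) - V)*32 = 32 + ((0*2 + 2) - 1*(-35))*32 = 32 + ((0 + 2) + 35)*32 = 32 + (2 + 35)*32 = 32 + 37*32 = 32 + 1184 = 1216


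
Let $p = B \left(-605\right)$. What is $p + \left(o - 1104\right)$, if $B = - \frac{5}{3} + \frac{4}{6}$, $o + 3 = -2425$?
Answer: $-2927$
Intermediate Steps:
$o = -2428$ ($o = -3 - 2425 = -2428$)
$B = -1$ ($B = \left(-5\right) \frac{1}{3} + 4 \cdot \frac{1}{6} = - \frac{5}{3} + \frac{2}{3} = -1$)
$p = 605$ ($p = \left(-1\right) \left(-605\right) = 605$)
$p + \left(o - 1104\right) = 605 - 3532 = -2927$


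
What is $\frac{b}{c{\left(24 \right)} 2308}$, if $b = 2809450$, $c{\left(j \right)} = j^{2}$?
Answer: $\frac{1404725}{664704} \approx 2.1133$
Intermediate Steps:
$\frac{b}{c{\left(24 \right)} 2308} = \frac{2809450}{24^{2} \cdot 2308} = \frac{2809450}{576 \cdot 2308} = \frac{2809450}{1329408} = 2809450 \cdot \frac{1}{1329408} = \frac{1404725}{664704}$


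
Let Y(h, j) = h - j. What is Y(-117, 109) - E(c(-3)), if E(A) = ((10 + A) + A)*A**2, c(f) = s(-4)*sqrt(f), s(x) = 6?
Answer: 854 + 1296*I*sqrt(3) ≈ 854.0 + 2244.7*I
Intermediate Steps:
c(f) = 6*sqrt(f)
E(A) = A**2*(10 + 2*A) (E(A) = (10 + 2*A)*A**2 = A**2*(10 + 2*A))
Y(-117, 109) - E(c(-3)) = (-117 - 1*109) - 2*(6*sqrt(-3))**2*(5 + 6*sqrt(-3)) = (-117 - 109) - 2*(6*(I*sqrt(3)))**2*(5 + 6*(I*sqrt(3))) = -226 - 2*(6*I*sqrt(3))**2*(5 + 6*I*sqrt(3)) = -226 - 2*(-108)*(5 + 6*I*sqrt(3)) = -226 - (-1080 - 1296*I*sqrt(3)) = -226 + (1080 + 1296*I*sqrt(3)) = 854 + 1296*I*sqrt(3)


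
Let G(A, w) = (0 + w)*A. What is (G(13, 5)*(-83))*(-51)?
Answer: 275145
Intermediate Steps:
G(A, w) = A*w (G(A, w) = w*A = A*w)
(G(13, 5)*(-83))*(-51) = ((13*5)*(-83))*(-51) = (65*(-83))*(-51) = -5395*(-51) = 275145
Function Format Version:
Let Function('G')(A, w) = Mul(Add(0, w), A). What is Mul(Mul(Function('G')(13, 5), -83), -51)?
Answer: 275145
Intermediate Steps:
Function('G')(A, w) = Mul(A, w) (Function('G')(A, w) = Mul(w, A) = Mul(A, w))
Mul(Mul(Function('G')(13, 5), -83), -51) = Mul(Mul(Mul(13, 5), -83), -51) = Mul(Mul(65, -83), -51) = Mul(-5395, -51) = 275145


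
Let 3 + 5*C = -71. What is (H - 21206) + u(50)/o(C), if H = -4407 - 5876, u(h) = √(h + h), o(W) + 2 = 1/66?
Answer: -4125719/131 ≈ -31494.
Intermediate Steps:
C = -74/5 (C = -⅗ + (⅕)*(-71) = -⅗ - 71/5 = -74/5 ≈ -14.800)
o(W) = -131/66 (o(W) = -2 + 1/66 = -131/66)
u(h) = √2*√h (u(h) = √(2*h) = √2*√h)
H = -10283
(H - 21206) + u(50)/o(C) = (-10283 - 21206) + (√2*√50)/(-131/66) = -31489 + (√2*(5*√2))*(-66/131) = -31489 + 10*(-66/131) = -31489 - 660/131 = -4125719/131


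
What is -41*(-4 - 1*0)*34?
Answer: 5576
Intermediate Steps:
-41*(-4 - 1*0)*34 = -41*(-4 + 0)*34 = -41*(-4)*34 = 164*34 = 5576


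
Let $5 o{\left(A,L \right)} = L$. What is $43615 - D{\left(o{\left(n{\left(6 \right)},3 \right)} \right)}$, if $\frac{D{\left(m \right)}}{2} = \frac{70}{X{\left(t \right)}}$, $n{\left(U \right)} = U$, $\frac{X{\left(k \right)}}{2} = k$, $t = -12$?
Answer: $\frac{261725}{6} \approx 43621.0$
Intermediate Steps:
$X{\left(k \right)} = 2 k$
$o{\left(A,L \right)} = \frac{L}{5}$
$D{\left(m \right)} = - \frac{35}{6}$ ($D{\left(m \right)} = 2 \frac{70}{2 \left(-12\right)} = 2 \frac{70}{-24} = 2 \cdot 70 \left(- \frac{1}{24}\right) = 2 \left(- \frac{35}{12}\right) = - \frac{35}{6}$)
$43615 - D{\left(o{\left(n{\left(6 \right)},3 \right)} \right)} = 43615 - - \frac{35}{6} = 43615 + \frac{35}{6} = \frac{261725}{6}$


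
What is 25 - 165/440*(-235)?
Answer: 905/8 ≈ 113.13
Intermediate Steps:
25 - 165/440*(-235) = 25 - 165*1/440*(-235) = 25 - 3/8*(-235) = 25 + 705/8 = 905/8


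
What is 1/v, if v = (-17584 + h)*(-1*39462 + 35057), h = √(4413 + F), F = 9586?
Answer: 17584/1361951366085 + √13999/1361951366085 ≈ 1.2998e-8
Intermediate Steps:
h = √13999 (h = √(4413 + 9586) = √13999 ≈ 118.32)
v = 77457520 - 4405*√13999 (v = (-17584 + √13999)*(-1*39462 + 35057) = (-17584 + √13999)*(-39462 + 35057) = (-17584 + √13999)*(-4405) = 77457520 - 4405*√13999 ≈ 7.6936e+7)
1/v = 1/(77457520 - 4405*√13999)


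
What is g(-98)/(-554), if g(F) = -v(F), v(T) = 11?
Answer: 11/554 ≈ 0.019856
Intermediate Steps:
g(F) = -11 (g(F) = -1*11 = -11)
g(-98)/(-554) = -11/(-554) = -11*(-1/554) = 11/554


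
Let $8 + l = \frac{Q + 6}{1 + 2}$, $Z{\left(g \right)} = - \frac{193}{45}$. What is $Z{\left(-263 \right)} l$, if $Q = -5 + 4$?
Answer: $\frac{3667}{135} \approx 27.163$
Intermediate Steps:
$Z{\left(g \right)} = - \frac{193}{45}$ ($Z{\left(g \right)} = \left(-193\right) \frac{1}{45} = - \frac{193}{45}$)
$Q = -1$
$l = - \frac{19}{3}$ ($l = -8 + \frac{-1 + 6}{1 + 2} = -8 + \frac{5}{3} = - \frac{19}{3} \approx -6.3333$)
$Z{\left(-263 \right)} l = \left(- \frac{193}{45}\right) \left(- \frac{19}{3}\right) = \frac{3667}{135}$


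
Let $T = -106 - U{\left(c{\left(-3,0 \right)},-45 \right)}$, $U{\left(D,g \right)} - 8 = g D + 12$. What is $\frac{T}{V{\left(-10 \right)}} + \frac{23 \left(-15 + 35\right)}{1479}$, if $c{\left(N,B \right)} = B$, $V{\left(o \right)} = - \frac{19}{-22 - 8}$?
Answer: $- \frac{5581880}{28101} \approx -198.64$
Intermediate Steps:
$V{\left(o \right)} = \frac{19}{30}$ ($V{\left(o \right)} = - \frac{19}{-22 - 8} = - \frac{19}{-30} = \left(-19\right) \left(- \frac{1}{30}\right) = \frac{19}{30}$)
$U{\left(D,g \right)} = 20 + D g$ ($U{\left(D,g \right)} = 8 + \left(g D + 12\right) = 8 + \left(D g + 12\right) = 8 + \left(12 + D g\right) = 20 + D g$)
$T = -126$ ($T = -106 - \left(20 + 0 \left(-45\right)\right) = -106 - \left(20 + 0\right) = -106 - 20 = -126$)
$\frac{T}{V{\left(-10 \right)}} + \frac{23 \left(-15 + 35\right)}{1479} = - \frac{126}{\frac{19}{30}} + \frac{23 \left(-15 + 35\right)}{1479} = \left(-126\right) \frac{30}{19} + 23 \cdot 20 \cdot \frac{1}{1479} = - \frac{3780}{19} + 460 \cdot \frac{1}{1479} = - \frac{3780}{19} + \frac{460}{1479} = - \frac{5581880}{28101}$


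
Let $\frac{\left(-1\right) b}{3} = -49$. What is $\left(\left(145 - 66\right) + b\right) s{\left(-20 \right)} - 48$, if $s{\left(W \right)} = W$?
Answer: $-4568$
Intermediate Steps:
$b = 147$ ($b = \left(-3\right) \left(-49\right) = 147$)
$\left(\left(145 - 66\right) + b\right) s{\left(-20 \right)} - 48 = \left(\left(145 - 66\right) + 147\right) \left(-20\right) - 48 = \left(79 + 147\right) \left(-20\right) - 48 = 226 \left(-20\right) - 48 = -4520 - 48 = -4568$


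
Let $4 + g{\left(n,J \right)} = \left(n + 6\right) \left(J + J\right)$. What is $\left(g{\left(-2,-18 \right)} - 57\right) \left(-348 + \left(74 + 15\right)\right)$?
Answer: $53095$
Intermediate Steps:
$g{\left(n,J \right)} = -4 + 2 J \left(6 + n\right)$ ($g{\left(n,J \right)} = -4 + \left(n + 6\right) \left(J + J\right) = -4 + \left(6 + n\right) 2 J = -4 + 2 J \left(6 + n\right)$)
$\left(g{\left(-2,-18 \right)} - 57\right) \left(-348 + \left(74 + 15\right)\right) = \left(\left(-4 + 12 \left(-18\right) + 2 \left(-18\right) \left(-2\right)\right) - 57\right) \left(-348 + \left(74 + 15\right)\right) = \left(\left(-4 - 216 + 72\right) - 57\right) \left(-348 + 89\right) = \left(-148 - 57\right) \left(-259\right) = \left(-205\right) \left(-259\right) = 53095$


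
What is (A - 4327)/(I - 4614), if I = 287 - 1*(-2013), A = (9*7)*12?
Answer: 3571/2314 ≈ 1.5432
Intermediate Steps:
A = 756 (A = 63*12 = 756)
I = 2300 (I = 287 + 2013 = 2300)
(A - 4327)/(I - 4614) = (756 - 4327)/(2300 - 4614) = -3571/(-2314) = -3571*(-1/2314) = 3571/2314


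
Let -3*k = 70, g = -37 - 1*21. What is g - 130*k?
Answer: 8926/3 ≈ 2975.3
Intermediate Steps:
g = -58 (g = -37 - 21 = -58)
k = -70/3 (k = -⅓*70 = -70/3 ≈ -23.333)
g - 130*k = -58 - 130*(-70/3) = -58 + 9100/3 = 8926/3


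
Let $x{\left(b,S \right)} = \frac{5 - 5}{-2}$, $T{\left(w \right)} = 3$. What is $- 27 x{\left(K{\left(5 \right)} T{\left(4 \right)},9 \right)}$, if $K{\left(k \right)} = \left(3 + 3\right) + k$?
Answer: $0$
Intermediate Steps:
$K{\left(k \right)} = 6 + k$
$x{\left(b,S \right)} = 0$ ($x{\left(b,S \right)} = \left(5 - 5\right) \left(- \frac{1}{2}\right) = 0 \left(- \frac{1}{2}\right) = 0$)
$- 27 x{\left(K{\left(5 \right)} T{\left(4 \right)},9 \right)} = \left(-27\right) 0 = 0$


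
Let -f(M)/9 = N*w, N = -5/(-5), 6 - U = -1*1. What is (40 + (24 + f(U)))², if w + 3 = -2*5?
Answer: 32761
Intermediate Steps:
w = -13 (w = -3 - 2*5 = -3 - 10 = -13)
U = 7 (U = 6 - (-1) = 6 - 1*(-1) = 6 + 1 = 7)
N = 1 (N = -5*(-⅕) = 1)
f(M) = 117 (f(M) = -9*(-13) = 117)
(40 + (24 + f(U)))² = (40 + (24 + 117))² = (40 + 141)² = 181² = 32761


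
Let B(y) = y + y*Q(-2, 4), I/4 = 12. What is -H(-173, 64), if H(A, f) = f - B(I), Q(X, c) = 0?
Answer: -16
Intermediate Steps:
I = 48 (I = 4*12 = 48)
B(y) = y (B(y) = y + y*0 = y + 0 = y)
H(A, f) = -48 + f (H(A, f) = f - 1*48 = f - 48 = -48 + f)
-H(-173, 64) = -(-48 + 64) = -1*16 = -16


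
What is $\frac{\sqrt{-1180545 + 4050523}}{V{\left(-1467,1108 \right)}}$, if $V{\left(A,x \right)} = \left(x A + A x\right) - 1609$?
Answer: $- \frac{\sqrt{2869978}}{3252481} \approx -0.00052086$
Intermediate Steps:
$V{\left(A,x \right)} = -1609 + 2 A x$ ($V{\left(A,x \right)} = \left(A x + A x\right) - 1609 = 2 A x - 1609 = -1609 + 2 A x$)
$\frac{\sqrt{-1180545 + 4050523}}{V{\left(-1467,1108 \right)}} = \frac{\sqrt{-1180545 + 4050523}}{-1609 + 2 \left(-1467\right) 1108} = \frac{\sqrt{2869978}}{-1609 - 3250872} = \frac{\sqrt{2869978}}{-3252481} = \sqrt{2869978} \left(- \frac{1}{3252481}\right) = - \frac{\sqrt{2869978}}{3252481}$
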